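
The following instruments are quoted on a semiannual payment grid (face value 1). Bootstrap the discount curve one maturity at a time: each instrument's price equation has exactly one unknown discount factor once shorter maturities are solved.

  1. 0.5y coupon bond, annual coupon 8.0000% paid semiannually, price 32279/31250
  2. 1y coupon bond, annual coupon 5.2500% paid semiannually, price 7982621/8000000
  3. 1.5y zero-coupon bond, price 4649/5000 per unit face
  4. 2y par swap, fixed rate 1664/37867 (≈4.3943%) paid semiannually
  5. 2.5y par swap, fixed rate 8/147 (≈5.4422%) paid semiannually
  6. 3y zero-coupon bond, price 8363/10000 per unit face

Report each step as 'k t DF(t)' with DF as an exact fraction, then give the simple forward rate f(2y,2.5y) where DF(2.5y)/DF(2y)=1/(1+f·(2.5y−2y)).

1 1/2 2483/2500
2 1 9469/10000
3 3/2 4649/5000
4 2 573/625
5 5/2 2183/2500
6 3 8363/10000
f(2y,2.5y) = ((573/625)/(2183/2500) − 1)/(1/2) = 218/2183 ≈ 9.9863%

step 1 [0.5y] bond c/2=1/25: DF=(32279/31250 − 1/25·(0))/(1+1/25) = 2483/2500 ≈ 0.993200
step 2 [1y] bond c/2=21/800: DF=(7982621/8000000 − 21/800·(0.993200))/(1+21/800) = 9469/10000 ≈ 0.946900
step 3 [1.5y] zero: DF = P = 4649/5000 ≈ 0.929800
step 4 [2y] swap r/2=832/37867: DF=(1 − 832/37867·(0.993200+0.946900+0.929800))/(1+832/37867) = 573/625 ≈ 0.916800
step 5 [2.5y] swap r/2=4/147: DF=(1 − 4/147·(0.993200+0.946900+0.929800+0.916800))/(1+4/147) = 2183/2500 ≈ 0.873200
step 6 [3y] zero: DF = P = 8363/10000 ≈ 0.836300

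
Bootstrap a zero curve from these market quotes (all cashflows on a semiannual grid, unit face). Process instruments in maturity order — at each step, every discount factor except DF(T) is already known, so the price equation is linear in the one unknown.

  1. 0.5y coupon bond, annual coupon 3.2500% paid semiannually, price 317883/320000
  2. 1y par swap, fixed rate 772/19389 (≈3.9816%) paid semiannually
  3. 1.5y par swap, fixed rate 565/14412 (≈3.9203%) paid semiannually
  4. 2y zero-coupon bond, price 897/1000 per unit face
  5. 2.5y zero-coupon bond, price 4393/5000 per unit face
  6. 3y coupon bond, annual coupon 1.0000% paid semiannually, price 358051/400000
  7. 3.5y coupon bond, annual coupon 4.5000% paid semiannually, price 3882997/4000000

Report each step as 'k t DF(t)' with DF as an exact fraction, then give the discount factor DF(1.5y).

step 1 [0.5y] bond c/2=13/800: DF=(317883/320000 − 13/800·(0))/(1+13/800) = 391/400 ≈ 0.977500
step 2 [1y] swap r/2=386/19389: DF=(1 − 386/19389·(0.977500))/(1+386/19389) = 4807/5000 ≈ 0.961400
step 3 [1.5y] swap r/2=565/28824: DF=(1 − 565/28824·(0.977500+0.961400))/(1+565/28824) = 1887/2000 ≈ 0.943500
step 4 [2y] zero: DF = P = 897/1000 ≈ 0.897000
step 5 [2.5y] zero: DF = P = 4393/5000 ≈ 0.878600
step 6 [3y] bond c/2=1/200: DF=(358051/400000 − 1/200·(0.977500+0.961400+0.943500+0.897000+0.878600))/(1+1/200) = 347/400 ≈ 0.867500
step 7 [3.5y] bond c/2=9/400: DF=(3882997/4000000 − 9/400·(0.977500+0.961400+0.943500+0.897000+0.878600+0.867500))/(1+9/400) = 4139/5000 ≈ 0.827800

1 1/2 391/400
2 1 4807/5000
3 3/2 1887/2000
4 2 897/1000
5 5/2 4393/5000
6 3 347/400
7 7/2 4139/5000
DF(1.5y) = 1887/2000 ≈ 0.943500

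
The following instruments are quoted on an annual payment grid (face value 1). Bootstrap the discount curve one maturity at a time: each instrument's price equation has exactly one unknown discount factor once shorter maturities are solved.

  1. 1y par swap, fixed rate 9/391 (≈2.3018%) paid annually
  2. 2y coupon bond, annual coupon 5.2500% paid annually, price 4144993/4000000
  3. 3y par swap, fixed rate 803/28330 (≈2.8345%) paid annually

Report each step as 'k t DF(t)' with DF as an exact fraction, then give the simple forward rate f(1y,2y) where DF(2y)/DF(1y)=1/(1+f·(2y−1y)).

1 1 391/400
2 2 4679/5000
3 3 9197/10000
f(1y,2y) = ((391/400)/(4679/5000) − 1)/(1) = 417/9358 ≈ 4.4561%

step 1 [1y] swap r/1=9/391: DF=(1 − 9/391·(0))/(1+9/391) = 391/400 ≈ 0.977500
step 2 [2y] bond c/1=21/400: DF=(4144993/4000000 − 21/400·(0.977500))/(1+21/400) = 4679/5000 ≈ 0.935800
step 3 [3y] swap r/1=803/28330: DF=(1 − 803/28330·(0.977500+0.935800))/(1+803/28330) = 9197/10000 ≈ 0.919700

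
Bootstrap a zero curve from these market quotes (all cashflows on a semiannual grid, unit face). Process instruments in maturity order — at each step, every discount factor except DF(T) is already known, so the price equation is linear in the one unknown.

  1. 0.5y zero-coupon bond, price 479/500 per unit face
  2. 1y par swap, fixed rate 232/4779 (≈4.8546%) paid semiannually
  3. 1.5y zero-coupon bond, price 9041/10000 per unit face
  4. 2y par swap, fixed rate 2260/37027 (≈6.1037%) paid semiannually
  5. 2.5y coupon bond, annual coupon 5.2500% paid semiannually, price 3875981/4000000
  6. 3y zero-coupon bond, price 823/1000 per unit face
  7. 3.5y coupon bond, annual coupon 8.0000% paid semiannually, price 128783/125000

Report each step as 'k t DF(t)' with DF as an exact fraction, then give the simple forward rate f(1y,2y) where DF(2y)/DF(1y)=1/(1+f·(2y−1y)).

1 1/2 479/500
2 1 596/625
3 3/2 9041/10000
4 2 887/1000
5 5/2 1699/2000
6 3 823/1000
7 7/2 7839/10000
f(1y,2y) = ((596/625)/(887/1000) − 1)/(1) = 333/4435 ≈ 7.5085%

step 1 [0.5y] zero: DF = P = 479/500 ≈ 0.958000
step 2 [1y] swap r/2=116/4779: DF=(1 − 116/4779·(0.958000))/(1+116/4779) = 596/625 ≈ 0.953600
step 3 [1.5y] zero: DF = P = 9041/10000 ≈ 0.904100
step 4 [2y] swap r/2=1130/37027: DF=(1 − 1130/37027·(0.958000+0.953600+0.904100))/(1+1130/37027) = 887/1000 ≈ 0.887000
step 5 [2.5y] bond c/2=21/800: DF=(3875981/4000000 − 21/800·(0.958000+0.953600+0.904100+0.887000))/(1+21/800) = 1699/2000 ≈ 0.849500
step 6 [3y] zero: DF = P = 823/1000 ≈ 0.823000
step 7 [3.5y] bond c/2=1/25: DF=(128783/125000 − 1/25·(0.958000+0.953600+0.904100+0.887000+0.849500+0.823000))/(1+1/25) = 7839/10000 ≈ 0.783900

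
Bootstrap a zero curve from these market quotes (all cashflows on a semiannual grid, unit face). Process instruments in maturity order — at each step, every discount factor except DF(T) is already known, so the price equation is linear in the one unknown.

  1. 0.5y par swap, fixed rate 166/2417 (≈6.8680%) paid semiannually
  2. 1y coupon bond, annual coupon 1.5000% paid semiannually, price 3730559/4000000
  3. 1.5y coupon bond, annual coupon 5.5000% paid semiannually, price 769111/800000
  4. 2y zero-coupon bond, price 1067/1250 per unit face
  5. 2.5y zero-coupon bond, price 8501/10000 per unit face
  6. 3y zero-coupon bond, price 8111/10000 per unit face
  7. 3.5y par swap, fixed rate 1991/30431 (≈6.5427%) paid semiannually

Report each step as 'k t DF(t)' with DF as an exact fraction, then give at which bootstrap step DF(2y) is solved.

step 1 [0.5y] swap r/2=83/2417: DF=(1 − 83/2417·(0))/(1+83/2417) = 2417/2500 ≈ 0.966800
step 2 [1y] bond c/2=3/400: DF=(3730559/4000000 − 3/400·(0.966800))/(1+3/400) = 1837/2000 ≈ 0.918500
step 3 [1.5y] bond c/2=11/400: DF=(769111/800000 − 11/400·(0.966800+0.918500))/(1+11/400) = 2213/2500 ≈ 0.885200
step 4 [2y] zero: DF = P = 1067/1250 ≈ 0.853600
step 5 [2.5y] zero: DF = P = 8501/10000 ≈ 0.850100
step 6 [3y] zero: DF = P = 8111/10000 ≈ 0.811100
step 7 [3.5y] swap r/2=1991/60862: DF=(1 − 1991/60862·(0.966800+0.918500+0.885200+0.853600+0.850100+0.811100))/(1+1991/60862) = 8009/10000 ≈ 0.800900

1 1/2 2417/2500
2 1 1837/2000
3 3/2 2213/2500
4 2 1067/1250
5 5/2 8501/10000
6 3 8111/10000
7 7/2 8009/10000
DF(2y) is solved at step 4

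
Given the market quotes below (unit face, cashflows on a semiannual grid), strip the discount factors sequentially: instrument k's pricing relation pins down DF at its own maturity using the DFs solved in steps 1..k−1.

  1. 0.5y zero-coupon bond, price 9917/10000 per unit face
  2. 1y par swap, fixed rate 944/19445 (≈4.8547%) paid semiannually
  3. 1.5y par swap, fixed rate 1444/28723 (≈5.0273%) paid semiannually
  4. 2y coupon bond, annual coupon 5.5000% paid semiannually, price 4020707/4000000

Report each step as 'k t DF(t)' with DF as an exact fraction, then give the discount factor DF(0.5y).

step 1 [0.5y] zero: DF = P = 9917/10000 ≈ 0.991700
step 2 [1y] swap r/2=472/19445: DF=(1 − 472/19445·(0.991700))/(1+472/19445) = 1191/1250 ≈ 0.952800
step 3 [1.5y] swap r/2=722/28723: DF=(1 − 722/28723·(0.991700+0.952800))/(1+722/28723) = 4639/5000 ≈ 0.927800
step 4 [2y] bond c/2=11/400: DF=(4020707/4000000 − 11/400·(0.991700+0.952800+0.927800))/(1+11/400) = 4507/5000 ≈ 0.901400

1 1/2 9917/10000
2 1 1191/1250
3 3/2 4639/5000
4 2 4507/5000
DF(0.5y) = 9917/10000 ≈ 0.991700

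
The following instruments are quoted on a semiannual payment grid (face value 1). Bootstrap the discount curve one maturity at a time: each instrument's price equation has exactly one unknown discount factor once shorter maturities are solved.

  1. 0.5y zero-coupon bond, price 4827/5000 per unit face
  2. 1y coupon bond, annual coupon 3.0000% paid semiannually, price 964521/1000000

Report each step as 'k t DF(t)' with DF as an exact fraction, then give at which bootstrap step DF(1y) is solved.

1 1/2 4827/5000
2 1 117/125
DF(1y) is solved at step 2

step 1 [0.5y] zero: DF = P = 4827/5000 ≈ 0.965400
step 2 [1y] bond c/2=3/200: DF=(964521/1000000 − 3/200·(0.965400))/(1+3/200) = 117/125 ≈ 0.936000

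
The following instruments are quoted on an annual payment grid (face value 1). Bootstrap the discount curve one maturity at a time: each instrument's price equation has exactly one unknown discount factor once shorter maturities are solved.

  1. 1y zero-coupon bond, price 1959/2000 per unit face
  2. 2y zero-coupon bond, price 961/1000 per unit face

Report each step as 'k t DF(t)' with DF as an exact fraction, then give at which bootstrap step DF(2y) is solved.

1 1 1959/2000
2 2 961/1000
DF(2y) is solved at step 2

step 1 [1y] zero: DF = P = 1959/2000 ≈ 0.979500
step 2 [2y] zero: DF = P = 961/1000 ≈ 0.961000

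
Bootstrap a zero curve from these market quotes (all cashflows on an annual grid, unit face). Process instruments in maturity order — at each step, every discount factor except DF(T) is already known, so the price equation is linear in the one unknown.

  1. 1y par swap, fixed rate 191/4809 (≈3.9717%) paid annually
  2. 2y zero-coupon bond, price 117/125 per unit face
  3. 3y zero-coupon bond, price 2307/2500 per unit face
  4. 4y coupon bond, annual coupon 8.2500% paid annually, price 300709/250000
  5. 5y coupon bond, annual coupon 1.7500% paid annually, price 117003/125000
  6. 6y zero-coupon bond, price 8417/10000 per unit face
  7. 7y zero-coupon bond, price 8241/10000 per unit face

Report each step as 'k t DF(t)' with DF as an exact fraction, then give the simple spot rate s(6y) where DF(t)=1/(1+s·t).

1 1 4809/5000
2 2 117/125
3 3 2307/2500
4 4 4481/5000
5 5 107/125
6 6 8417/10000
7 7 8241/10000
s(6y) = (1/(8417/10000) − 1)/(6) = 1583/50502 ≈ 3.1345%

step 1 [1y] swap r/1=191/4809: DF=(1 − 191/4809·(0))/(1+191/4809) = 4809/5000 ≈ 0.961800
step 2 [2y] zero: DF = P = 117/125 ≈ 0.936000
step 3 [3y] zero: DF = P = 2307/2500 ≈ 0.922800
step 4 [4y] bond c/1=33/400: DF=(300709/250000 − 33/400·(0.961800+0.936000+0.922800))/(1+33/400) = 4481/5000 ≈ 0.896200
step 5 [5y] bond c/1=7/400: DF=(117003/125000 − 7/400·(0.961800+0.936000+0.922800+0.896200))/(1+7/400) = 107/125 ≈ 0.856000
step 6 [6y] zero: DF = P = 8417/10000 ≈ 0.841700
step 7 [7y] zero: DF = P = 8241/10000 ≈ 0.824100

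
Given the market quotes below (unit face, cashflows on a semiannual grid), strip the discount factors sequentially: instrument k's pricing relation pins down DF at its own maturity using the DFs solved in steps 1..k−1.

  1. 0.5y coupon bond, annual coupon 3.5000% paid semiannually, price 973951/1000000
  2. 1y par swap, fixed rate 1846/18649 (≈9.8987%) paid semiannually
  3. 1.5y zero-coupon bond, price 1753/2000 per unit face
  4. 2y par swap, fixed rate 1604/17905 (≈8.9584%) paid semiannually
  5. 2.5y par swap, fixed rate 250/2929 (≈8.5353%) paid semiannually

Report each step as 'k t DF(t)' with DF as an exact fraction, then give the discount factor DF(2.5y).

1 1/2 2393/2500
2 1 9077/10000
3 3/2 1753/2000
4 2 2099/2500
5 5/2 13/16
DF(2.5y) = 13/16 ≈ 0.812500

step 1 [0.5y] bond c/2=7/400: DF=(973951/1000000 − 7/400·(0))/(1+7/400) = 2393/2500 ≈ 0.957200
step 2 [1y] swap r/2=923/18649: DF=(1 − 923/18649·(0.957200))/(1+923/18649) = 9077/10000 ≈ 0.907700
step 3 [1.5y] zero: DF = P = 1753/2000 ≈ 0.876500
step 4 [2y] swap r/2=802/17905: DF=(1 − 802/17905·(0.957200+0.907700+0.876500))/(1+802/17905) = 2099/2500 ≈ 0.839600
step 5 [2.5y] swap r/2=125/2929: DF=(1 − 125/2929·(0.957200+0.907700+0.876500+0.839600))/(1+125/2929) = 13/16 ≈ 0.812500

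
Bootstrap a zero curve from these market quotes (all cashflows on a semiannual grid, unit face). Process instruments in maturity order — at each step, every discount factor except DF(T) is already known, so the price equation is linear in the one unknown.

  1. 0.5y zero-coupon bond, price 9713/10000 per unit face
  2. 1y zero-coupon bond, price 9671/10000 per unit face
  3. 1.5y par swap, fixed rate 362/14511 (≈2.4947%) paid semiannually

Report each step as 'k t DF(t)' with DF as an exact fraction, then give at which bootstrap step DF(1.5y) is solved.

step 1 [0.5y] zero: DF = P = 9713/10000 ≈ 0.971300
step 2 [1y] zero: DF = P = 9671/10000 ≈ 0.967100
step 3 [1.5y] swap r/2=181/14511: DF=(1 − 181/14511·(0.971300+0.967100))/(1+181/14511) = 4819/5000 ≈ 0.963800

1 1/2 9713/10000
2 1 9671/10000
3 3/2 4819/5000
DF(1.5y) is solved at step 3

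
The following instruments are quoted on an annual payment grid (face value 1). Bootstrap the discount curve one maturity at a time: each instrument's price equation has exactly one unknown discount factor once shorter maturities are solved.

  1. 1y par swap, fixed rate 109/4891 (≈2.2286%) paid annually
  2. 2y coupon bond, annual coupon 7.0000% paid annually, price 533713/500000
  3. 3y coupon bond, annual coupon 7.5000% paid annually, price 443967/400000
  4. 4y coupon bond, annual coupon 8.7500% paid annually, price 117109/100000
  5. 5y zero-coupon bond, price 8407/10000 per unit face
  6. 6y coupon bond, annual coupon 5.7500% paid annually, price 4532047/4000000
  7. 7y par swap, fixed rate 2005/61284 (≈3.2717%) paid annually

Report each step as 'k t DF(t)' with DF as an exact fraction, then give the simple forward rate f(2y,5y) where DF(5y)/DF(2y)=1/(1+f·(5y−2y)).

step 1 [1y] swap r/1=109/4891: DF=(1 − 109/4891·(0))/(1+109/4891) = 4891/5000 ≈ 0.978200
step 2 [2y] bond c/1=7/100: DF=(533713/500000 − 7/100·(0.978200))/(1+7/100) = 1167/1250 ≈ 0.933600
step 3 [3y] bond c/1=3/40: DF=(443967/400000 − 3/40·(0.978200+0.933600))/(1+3/40) = 8991/10000 ≈ 0.899100
step 4 [4y] bond c/1=7/80: DF=(117109/100000 − 7/80·(0.978200+0.933600+0.899100))/(1+7/80) = 8507/10000 ≈ 0.850700
step 5 [5y] zero: DF = P = 8407/10000 ≈ 0.840700
step 6 [6y] bond c/1=23/400: DF=(4532047/4000000 − 23/400·(0.978200+0.933600+0.899100+0.850700+0.840700))/(1+23/400) = 4133/5000 ≈ 0.826600
step 7 [7y] swap r/1=2005/61284: DF=(1 − 2005/61284·(0.978200+0.933600+0.899100+0.850700+0.840700+0.826600))/(1+2005/61284) = 1599/2000 ≈ 0.799500

1 1 4891/5000
2 2 1167/1250
3 3 8991/10000
4 4 8507/10000
5 5 8407/10000
6 6 4133/5000
7 7 1599/2000
f(2y,5y) = ((1167/1250)/(8407/10000) − 1)/(3) = 929/25221 ≈ 3.6834%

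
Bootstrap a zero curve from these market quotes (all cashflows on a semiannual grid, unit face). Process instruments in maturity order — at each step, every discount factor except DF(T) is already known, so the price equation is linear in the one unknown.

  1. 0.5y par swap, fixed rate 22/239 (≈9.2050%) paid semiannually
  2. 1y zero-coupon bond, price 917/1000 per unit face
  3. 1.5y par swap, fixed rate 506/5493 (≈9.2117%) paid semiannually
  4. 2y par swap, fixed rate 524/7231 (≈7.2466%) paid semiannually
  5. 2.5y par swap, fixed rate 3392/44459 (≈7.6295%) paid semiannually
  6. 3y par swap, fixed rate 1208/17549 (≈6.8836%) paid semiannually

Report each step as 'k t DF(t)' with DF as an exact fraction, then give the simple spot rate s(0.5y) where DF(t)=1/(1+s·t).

1 1/2 239/250
2 1 917/1000
3 3/2 1747/2000
4 2 869/1000
5 5/2 519/625
6 3 2047/2500
s(0.5y) = (1/(239/250) − 1)/(1/2) = 22/239 ≈ 9.2050%

step 1 [0.5y] swap r/2=11/239: DF=(1 − 11/239·(0))/(1+11/239) = 239/250 ≈ 0.956000
step 2 [1y] zero: DF = P = 917/1000 ≈ 0.917000
step 3 [1.5y] swap r/2=253/5493: DF=(1 − 253/5493·(0.956000+0.917000))/(1+253/5493) = 1747/2000 ≈ 0.873500
step 4 [2y] swap r/2=262/7231: DF=(1 − 262/7231·(0.956000+0.917000+0.873500))/(1+262/7231) = 869/1000 ≈ 0.869000
step 5 [2.5y] swap r/2=1696/44459: DF=(1 − 1696/44459·(0.956000+0.917000+0.873500+0.869000))/(1+1696/44459) = 519/625 ≈ 0.830400
step 6 [3y] swap r/2=604/17549: DF=(1 − 604/17549·(0.956000+0.917000+0.873500+0.869000+0.830400))/(1+604/17549) = 2047/2500 ≈ 0.818800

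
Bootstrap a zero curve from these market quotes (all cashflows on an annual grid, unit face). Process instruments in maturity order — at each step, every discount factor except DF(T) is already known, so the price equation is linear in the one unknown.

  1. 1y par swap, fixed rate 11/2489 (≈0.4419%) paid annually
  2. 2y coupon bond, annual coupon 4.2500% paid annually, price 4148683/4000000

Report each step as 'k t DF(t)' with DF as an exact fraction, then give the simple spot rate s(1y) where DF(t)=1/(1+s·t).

step 1 [1y] swap r/1=11/2489: DF=(1 − 11/2489·(0))/(1+11/2489) = 2489/2500 ≈ 0.995600
step 2 [2y] bond c/1=17/400: DF=(4148683/4000000 − 17/400·(0.995600))/(1+17/400) = 9543/10000 ≈ 0.954300

1 1 2489/2500
2 2 9543/10000
s(1y) = (1/(2489/2500) − 1)/(1) = 11/2489 ≈ 0.4419%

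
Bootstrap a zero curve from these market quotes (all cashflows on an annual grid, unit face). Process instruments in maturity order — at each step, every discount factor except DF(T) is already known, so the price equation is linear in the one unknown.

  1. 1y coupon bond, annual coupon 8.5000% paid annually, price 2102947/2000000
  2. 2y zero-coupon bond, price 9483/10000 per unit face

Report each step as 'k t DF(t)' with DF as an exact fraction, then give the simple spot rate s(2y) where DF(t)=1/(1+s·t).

1 1 9691/10000
2 2 9483/10000
s(2y) = (1/(9483/10000) − 1)/(2) = 517/18966 ≈ 2.7259%

step 1 [1y] bond c/1=17/200: DF=(2102947/2000000 − 17/200·(0))/(1+17/200) = 9691/10000 ≈ 0.969100
step 2 [2y] zero: DF = P = 9483/10000 ≈ 0.948300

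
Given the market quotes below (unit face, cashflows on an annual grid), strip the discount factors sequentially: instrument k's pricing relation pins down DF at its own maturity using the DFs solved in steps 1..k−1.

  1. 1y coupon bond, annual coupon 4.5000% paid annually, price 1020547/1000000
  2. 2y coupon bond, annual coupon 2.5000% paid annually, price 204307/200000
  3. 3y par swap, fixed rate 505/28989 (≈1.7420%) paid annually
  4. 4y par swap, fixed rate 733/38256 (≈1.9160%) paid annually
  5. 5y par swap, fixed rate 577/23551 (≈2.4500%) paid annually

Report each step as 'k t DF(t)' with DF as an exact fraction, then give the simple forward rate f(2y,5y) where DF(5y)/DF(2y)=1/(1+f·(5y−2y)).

1 1 4883/5000
2 2 608/625
3 3 1899/2000
4 4 9267/10000
5 5 4423/5000
f(2y,5y) = ((608/625)/(4423/5000) − 1)/(3) = 147/4423 ≈ 3.3235%

step 1 [1y] bond c/1=9/200: DF=(1020547/1000000 − 9/200·(0))/(1+9/200) = 4883/5000 ≈ 0.976600
step 2 [2y] bond c/1=1/40: DF=(204307/200000 − 1/40·(0.976600))/(1+1/40) = 608/625 ≈ 0.972800
step 3 [3y] swap r/1=505/28989: DF=(1 − 505/28989·(0.976600+0.972800))/(1+505/28989) = 1899/2000 ≈ 0.949500
step 4 [4y] swap r/1=733/38256: DF=(1 − 733/38256·(0.976600+0.972800+0.949500))/(1+733/38256) = 9267/10000 ≈ 0.926700
step 5 [5y] swap r/1=577/23551: DF=(1 − 577/23551·(0.976600+0.972800+0.949500+0.926700))/(1+577/23551) = 4423/5000 ≈ 0.884600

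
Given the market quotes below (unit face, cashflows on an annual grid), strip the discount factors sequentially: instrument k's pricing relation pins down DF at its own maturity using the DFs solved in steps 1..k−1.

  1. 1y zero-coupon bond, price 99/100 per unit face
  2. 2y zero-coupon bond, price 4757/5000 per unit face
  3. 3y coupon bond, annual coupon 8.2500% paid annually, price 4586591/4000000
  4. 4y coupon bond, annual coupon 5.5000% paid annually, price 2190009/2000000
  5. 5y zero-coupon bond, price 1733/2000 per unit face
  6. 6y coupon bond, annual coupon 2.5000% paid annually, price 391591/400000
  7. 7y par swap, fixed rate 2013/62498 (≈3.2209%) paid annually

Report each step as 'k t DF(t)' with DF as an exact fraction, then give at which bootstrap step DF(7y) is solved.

step 1 [1y] zero: DF = P = 99/100 ≈ 0.990000
step 2 [2y] zero: DF = P = 4757/5000 ≈ 0.951400
step 3 [3y] bond c/1=33/400: DF=(4586591/4000000 − 33/400·(0.990000+0.951400))/(1+33/400) = 9113/10000 ≈ 0.911300
step 4 [4y] bond c/1=11/200: DF=(2190009/2000000 − 11/200·(0.990000+0.951400+0.911300))/(1+11/200) = 2223/2500 ≈ 0.889200
step 5 [5y] zero: DF = P = 1733/2000 ≈ 0.866500
step 6 [6y] bond c/1=1/40: DF=(391591/400000 − 1/40·(0.990000+0.951400+0.911300+0.889200+0.866500))/(1+1/40) = 8427/10000 ≈ 0.842700
step 7 [7y] swap r/1=2013/62498: DF=(1 − 2013/62498·(0.990000+0.951400+0.911300+0.889200+0.866500+0.842700))/(1+2013/62498) = 7987/10000 ≈ 0.798700

1 1 99/100
2 2 4757/5000
3 3 9113/10000
4 4 2223/2500
5 5 1733/2000
6 6 8427/10000
7 7 7987/10000
DF(7y) is solved at step 7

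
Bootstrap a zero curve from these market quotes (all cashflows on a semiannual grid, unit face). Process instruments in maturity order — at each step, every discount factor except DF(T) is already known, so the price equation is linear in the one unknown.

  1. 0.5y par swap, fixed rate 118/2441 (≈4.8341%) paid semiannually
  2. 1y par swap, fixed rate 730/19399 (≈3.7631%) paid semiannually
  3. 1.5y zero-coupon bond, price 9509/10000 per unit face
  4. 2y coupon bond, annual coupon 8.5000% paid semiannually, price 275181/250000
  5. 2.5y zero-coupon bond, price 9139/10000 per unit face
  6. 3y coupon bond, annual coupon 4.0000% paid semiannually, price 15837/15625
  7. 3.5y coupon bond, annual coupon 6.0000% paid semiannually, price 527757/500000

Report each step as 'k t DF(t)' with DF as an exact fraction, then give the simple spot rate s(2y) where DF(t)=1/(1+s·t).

1 1/2 2441/2500
2 1 1927/2000
3 3/2 9509/10000
4 2 469/500
5 5/2 9139/10000
6 3 9007/10000
7 7/2 2151/2500
s(2y) = (1/(469/500) − 1)/(2) = 31/938 ≈ 3.3049%

step 1 [0.5y] swap r/2=59/2441: DF=(1 − 59/2441·(0))/(1+59/2441) = 2441/2500 ≈ 0.976400
step 2 [1y] swap r/2=365/19399: DF=(1 − 365/19399·(0.976400))/(1+365/19399) = 1927/2000 ≈ 0.963500
step 3 [1.5y] zero: DF = P = 9509/10000 ≈ 0.950900
step 4 [2y] bond c/2=17/400: DF=(275181/250000 − 17/400·(0.976400+0.963500+0.950900))/(1+17/400) = 469/500 ≈ 0.938000
step 5 [2.5y] zero: DF = P = 9139/10000 ≈ 0.913900
step 6 [3y] bond c/2=1/50: DF=(15837/15625 − 1/50·(0.976400+0.963500+0.950900+0.938000+0.913900))/(1+1/50) = 9007/10000 ≈ 0.900700
step 7 [3.5y] bond c/2=3/100: DF=(527757/500000 − 3/100·(0.976400+0.963500+0.950900+0.938000+0.913900+0.900700))/(1+3/100) = 2151/2500 ≈ 0.860400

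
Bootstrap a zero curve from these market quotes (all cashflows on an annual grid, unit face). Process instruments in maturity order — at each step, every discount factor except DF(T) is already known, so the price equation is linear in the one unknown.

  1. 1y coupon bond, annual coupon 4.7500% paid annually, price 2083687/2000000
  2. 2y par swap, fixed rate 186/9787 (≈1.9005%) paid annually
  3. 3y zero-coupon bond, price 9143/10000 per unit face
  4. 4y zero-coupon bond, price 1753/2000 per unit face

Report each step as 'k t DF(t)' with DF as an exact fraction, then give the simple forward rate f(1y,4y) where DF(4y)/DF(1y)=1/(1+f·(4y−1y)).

step 1 [1y] bond c/1=19/400: DF=(2083687/2000000 − 19/400·(0))/(1+19/400) = 4973/5000 ≈ 0.994600
step 2 [2y] swap r/1=186/9787: DF=(1 − 186/9787·(0.994600))/(1+186/9787) = 2407/2500 ≈ 0.962800
step 3 [3y] zero: DF = P = 9143/10000 ≈ 0.914300
step 4 [4y] zero: DF = P = 1753/2000 ≈ 0.876500

1 1 4973/5000
2 2 2407/2500
3 3 9143/10000
4 4 1753/2000
f(1y,4y) = ((4973/5000)/(1753/2000) − 1)/(3) = 1181/26295 ≈ 4.4913%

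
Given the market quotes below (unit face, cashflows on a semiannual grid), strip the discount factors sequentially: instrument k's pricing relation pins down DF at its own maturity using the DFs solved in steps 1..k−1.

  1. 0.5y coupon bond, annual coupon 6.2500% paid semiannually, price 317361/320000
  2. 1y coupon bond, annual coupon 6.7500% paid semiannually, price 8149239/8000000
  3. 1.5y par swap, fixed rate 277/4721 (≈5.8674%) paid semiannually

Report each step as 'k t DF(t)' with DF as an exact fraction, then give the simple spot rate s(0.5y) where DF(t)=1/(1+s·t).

step 1 [0.5y] bond c/2=1/32: DF=(317361/320000 − 1/32·(0))/(1+1/32) = 9617/10000 ≈ 0.961700
step 2 [1y] bond c/2=27/800: DF=(8149239/8000000 − 27/800·(0.961700))/(1+27/800) = 477/500 ≈ 0.954000
step 3 [1.5y] swap r/2=277/9442: DF=(1 − 277/9442·(0.961700+0.954000))/(1+277/9442) = 9169/10000 ≈ 0.916900

1 1/2 9617/10000
2 1 477/500
3 3/2 9169/10000
s(0.5y) = (1/(9617/10000) − 1)/(1/2) = 766/9617 ≈ 7.9651%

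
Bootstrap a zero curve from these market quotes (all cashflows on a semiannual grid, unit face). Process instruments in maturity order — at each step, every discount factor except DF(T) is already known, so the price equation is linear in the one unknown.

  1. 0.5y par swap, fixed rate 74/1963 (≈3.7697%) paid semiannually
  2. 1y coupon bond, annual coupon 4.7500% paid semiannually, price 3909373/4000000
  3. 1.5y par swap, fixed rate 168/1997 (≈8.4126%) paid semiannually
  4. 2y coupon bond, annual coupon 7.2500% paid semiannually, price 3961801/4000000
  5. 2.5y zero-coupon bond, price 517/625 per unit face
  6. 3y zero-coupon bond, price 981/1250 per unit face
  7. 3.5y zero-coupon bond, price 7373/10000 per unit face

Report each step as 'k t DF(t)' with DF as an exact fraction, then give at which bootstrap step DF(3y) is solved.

1 1/2 1963/2000
2 1 9319/10000
3 3/2 1103/1250
4 2 429/500
5 5/2 517/625
6 3 981/1250
7 7/2 7373/10000
DF(3y) is solved at step 6

step 1 [0.5y] swap r/2=37/1963: DF=(1 − 37/1963·(0))/(1+37/1963) = 1963/2000 ≈ 0.981500
step 2 [1y] bond c/2=19/800: DF=(3909373/4000000 − 19/800·(0.981500))/(1+19/800) = 9319/10000 ≈ 0.931900
step 3 [1.5y] swap r/2=84/1997: DF=(1 − 84/1997·(0.981500+0.931900))/(1+84/1997) = 1103/1250 ≈ 0.882400
step 4 [2y] bond c/2=29/800: DF=(3961801/4000000 − 29/800·(0.981500+0.931900+0.882400))/(1+29/800) = 429/500 ≈ 0.858000
step 5 [2.5y] zero: DF = P = 517/625 ≈ 0.827200
step 6 [3y] zero: DF = P = 981/1250 ≈ 0.784800
step 7 [3.5y] zero: DF = P = 7373/10000 ≈ 0.737300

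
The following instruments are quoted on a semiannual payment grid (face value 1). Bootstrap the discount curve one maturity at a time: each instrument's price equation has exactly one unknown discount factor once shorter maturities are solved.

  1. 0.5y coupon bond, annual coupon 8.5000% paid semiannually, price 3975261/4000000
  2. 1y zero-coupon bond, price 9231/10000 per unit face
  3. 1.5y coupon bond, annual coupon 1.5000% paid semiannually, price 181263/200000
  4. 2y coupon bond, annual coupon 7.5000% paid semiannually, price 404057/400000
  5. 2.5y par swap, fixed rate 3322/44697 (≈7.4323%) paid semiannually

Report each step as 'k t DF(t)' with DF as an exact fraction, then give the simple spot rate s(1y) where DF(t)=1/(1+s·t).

1 1/2 9533/10000
2 1 9231/10000
3 3/2 1107/1250
4 2 4369/5000
5 5/2 8339/10000
s(1y) = (1/(9231/10000) − 1)/(1) = 769/9231 ≈ 8.3306%

step 1 [0.5y] bond c/2=17/400: DF=(3975261/4000000 − 17/400·(0))/(1+17/400) = 9533/10000 ≈ 0.953300
step 2 [1y] zero: DF = P = 9231/10000 ≈ 0.923100
step 3 [1.5y] bond c/2=3/400: DF=(181263/200000 − 3/400·(0.953300+0.923100))/(1+3/400) = 1107/1250 ≈ 0.885600
step 4 [2y] bond c/2=3/80: DF=(404057/400000 − 3/80·(0.953300+0.923100+0.885600))/(1+3/80) = 4369/5000 ≈ 0.873800
step 5 [2.5y] swap r/2=1661/44697: DF=(1 − 1661/44697·(0.953300+0.923100+0.885600+0.873800))/(1+1661/44697) = 8339/10000 ≈ 0.833900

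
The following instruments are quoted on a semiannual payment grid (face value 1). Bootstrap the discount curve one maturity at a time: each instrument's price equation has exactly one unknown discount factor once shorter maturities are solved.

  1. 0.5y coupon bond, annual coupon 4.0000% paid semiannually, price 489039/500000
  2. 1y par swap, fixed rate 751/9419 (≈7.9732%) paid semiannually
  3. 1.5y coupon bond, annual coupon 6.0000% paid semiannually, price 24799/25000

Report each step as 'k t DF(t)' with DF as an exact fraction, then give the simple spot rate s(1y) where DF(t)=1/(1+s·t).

step 1 [0.5y] bond c/2=1/50: DF=(489039/500000 − 1/50·(0))/(1+1/50) = 9589/10000 ≈ 0.958900
step 2 [1y] swap r/2=751/18838: DF=(1 − 751/18838·(0.958900))/(1+751/18838) = 9249/10000 ≈ 0.924900
step 3 [1.5y] bond c/2=3/100: DF=(24799/25000 − 3/100·(0.958900+0.924900))/(1+3/100) = 4541/5000 ≈ 0.908200

1 1/2 9589/10000
2 1 9249/10000
3 3/2 4541/5000
s(1y) = (1/(9249/10000) − 1)/(1) = 751/9249 ≈ 8.1198%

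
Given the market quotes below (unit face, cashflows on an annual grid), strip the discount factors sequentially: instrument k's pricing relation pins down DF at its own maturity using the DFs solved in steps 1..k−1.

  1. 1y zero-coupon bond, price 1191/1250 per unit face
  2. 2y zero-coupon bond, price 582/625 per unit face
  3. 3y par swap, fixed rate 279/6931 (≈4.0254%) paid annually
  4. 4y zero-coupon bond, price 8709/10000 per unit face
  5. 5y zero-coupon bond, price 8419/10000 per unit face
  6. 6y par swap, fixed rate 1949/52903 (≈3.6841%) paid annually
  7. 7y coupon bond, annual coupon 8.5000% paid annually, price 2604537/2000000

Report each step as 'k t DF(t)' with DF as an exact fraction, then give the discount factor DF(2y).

step 1 [1y] zero: DF = P = 1191/1250 ≈ 0.952800
step 2 [2y] zero: DF = P = 582/625 ≈ 0.931200
step 3 [3y] swap r/1=279/6931: DF=(1 − 279/6931·(0.952800+0.931200))/(1+279/6931) = 2221/2500 ≈ 0.888400
step 4 [4y] zero: DF = P = 8709/10000 ≈ 0.870900
step 5 [5y] zero: DF = P = 8419/10000 ≈ 0.841900
step 6 [6y] swap r/1=1949/52903: DF=(1 − 1949/52903·(0.952800+0.931200+0.888400+0.870900+0.841900))/(1+1949/52903) = 8051/10000 ≈ 0.805100
step 7 [7y] bond c/1=17/200: DF=(2604537/2000000 − 17/200·(0.952800+0.931200+0.888400+0.870900+0.841900+0.805100))/(1+17/200) = 3929/5000 ≈ 0.785800

1 1 1191/1250
2 2 582/625
3 3 2221/2500
4 4 8709/10000
5 5 8419/10000
6 6 8051/10000
7 7 3929/5000
DF(2y) = 582/625 ≈ 0.931200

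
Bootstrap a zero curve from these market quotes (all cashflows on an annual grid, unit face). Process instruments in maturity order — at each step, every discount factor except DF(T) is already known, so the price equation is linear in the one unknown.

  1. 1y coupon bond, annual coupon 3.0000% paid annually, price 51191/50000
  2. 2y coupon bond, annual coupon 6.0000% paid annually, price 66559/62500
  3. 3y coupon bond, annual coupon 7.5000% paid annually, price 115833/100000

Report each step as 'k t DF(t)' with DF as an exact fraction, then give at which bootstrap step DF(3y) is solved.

step 1 [1y] bond c/1=3/100: DF=(51191/50000 − 3/100·(0))/(1+3/100) = 497/500 ≈ 0.994000
step 2 [2y] bond c/1=3/50: DF=(66559/62500 − 3/50·(0.994000))/(1+3/50) = 2371/2500 ≈ 0.948400
step 3 [3y] bond c/1=3/40: DF=(115833/100000 − 3/40·(0.994000+0.948400))/(1+3/40) = 471/500 ≈ 0.942000

1 1 497/500
2 2 2371/2500
3 3 471/500
DF(3y) is solved at step 3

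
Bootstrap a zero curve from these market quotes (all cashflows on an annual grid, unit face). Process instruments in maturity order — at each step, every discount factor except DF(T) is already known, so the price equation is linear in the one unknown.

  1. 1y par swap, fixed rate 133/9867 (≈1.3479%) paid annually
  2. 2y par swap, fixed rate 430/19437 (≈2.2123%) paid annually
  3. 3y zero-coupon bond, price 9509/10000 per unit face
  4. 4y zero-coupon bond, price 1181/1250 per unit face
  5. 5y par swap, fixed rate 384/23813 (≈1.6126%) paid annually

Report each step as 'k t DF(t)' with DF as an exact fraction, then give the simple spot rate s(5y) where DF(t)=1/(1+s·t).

1 1 9867/10000
2 2 957/1000
3 3 9509/10000
4 4 1181/1250
5 5 577/625
s(5y) = (1/(577/625) − 1)/(5) = 48/2885 ≈ 1.6638%

step 1 [1y] swap r/1=133/9867: DF=(1 − 133/9867·(0))/(1+133/9867) = 9867/10000 ≈ 0.986700
step 2 [2y] swap r/1=430/19437: DF=(1 − 430/19437·(0.986700))/(1+430/19437) = 957/1000 ≈ 0.957000
step 3 [3y] zero: DF = P = 9509/10000 ≈ 0.950900
step 4 [4y] zero: DF = P = 1181/1250 ≈ 0.944800
step 5 [5y] swap r/1=384/23813: DF=(1 − 384/23813·(0.986700+0.957000+0.950900+0.944800))/(1+384/23813) = 577/625 ≈ 0.923200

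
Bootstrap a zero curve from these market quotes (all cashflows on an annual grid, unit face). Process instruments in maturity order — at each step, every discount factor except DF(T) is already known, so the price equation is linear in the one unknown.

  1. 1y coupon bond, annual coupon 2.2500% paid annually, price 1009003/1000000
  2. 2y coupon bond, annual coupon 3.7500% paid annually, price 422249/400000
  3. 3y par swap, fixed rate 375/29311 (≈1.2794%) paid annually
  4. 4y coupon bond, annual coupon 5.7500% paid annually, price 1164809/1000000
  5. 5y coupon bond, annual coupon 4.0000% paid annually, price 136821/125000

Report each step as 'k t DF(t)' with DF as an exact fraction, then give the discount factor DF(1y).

1 1 2467/2500
2 2 4909/5000
3 3 77/80
4 4 9421/10000
5 5 1807/2000
DF(1y) = 2467/2500 ≈ 0.986800

step 1 [1y] bond c/1=9/400: DF=(1009003/1000000 − 9/400·(0))/(1+9/400) = 2467/2500 ≈ 0.986800
step 2 [2y] bond c/1=3/80: DF=(422249/400000 − 3/80·(0.986800))/(1+3/80) = 4909/5000 ≈ 0.981800
step 3 [3y] swap r/1=375/29311: DF=(1 − 375/29311·(0.986800+0.981800))/(1+375/29311) = 77/80 ≈ 0.962500
step 4 [4y] bond c/1=23/400: DF=(1164809/1000000 − 23/400·(0.986800+0.981800+0.962500))/(1+23/400) = 9421/10000 ≈ 0.942100
step 5 [5y] bond c/1=1/25: DF=(136821/125000 − 1/25·(0.986800+0.981800+0.962500+0.942100))/(1+1/25) = 1807/2000 ≈ 0.903500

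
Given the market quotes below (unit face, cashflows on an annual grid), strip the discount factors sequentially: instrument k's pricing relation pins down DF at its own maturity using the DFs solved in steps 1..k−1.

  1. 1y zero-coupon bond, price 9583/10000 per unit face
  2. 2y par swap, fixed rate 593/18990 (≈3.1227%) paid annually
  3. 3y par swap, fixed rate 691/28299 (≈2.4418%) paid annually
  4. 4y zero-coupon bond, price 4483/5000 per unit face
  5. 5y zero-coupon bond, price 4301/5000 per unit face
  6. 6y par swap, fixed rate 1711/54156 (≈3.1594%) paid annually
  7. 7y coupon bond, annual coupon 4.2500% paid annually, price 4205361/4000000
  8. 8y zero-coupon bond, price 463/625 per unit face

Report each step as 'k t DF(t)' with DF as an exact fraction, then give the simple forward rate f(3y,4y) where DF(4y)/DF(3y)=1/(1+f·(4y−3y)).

step 1 [1y] zero: DF = P = 9583/10000 ≈ 0.958300
step 2 [2y] swap r/1=593/18990: DF=(1 − 593/18990·(0.958300))/(1+593/18990) = 9407/10000 ≈ 0.940700
step 3 [3y] swap r/1=691/28299: DF=(1 − 691/28299·(0.958300+0.940700))/(1+691/28299) = 9309/10000 ≈ 0.930900
step 4 [4y] zero: DF = P = 4483/5000 ≈ 0.896600
step 5 [5y] zero: DF = P = 4301/5000 ≈ 0.860200
step 6 [6y] swap r/1=1711/54156: DF=(1 − 1711/54156·(0.958300+0.940700+0.930900+0.896600+0.860200))/(1+1711/54156) = 8289/10000 ≈ 0.828900
step 7 [7y] bond c/1=17/400: DF=(4205361/4000000 − 17/400·(0.958300+0.940700+0.930900+0.896600+0.860200+0.828900))/(1+17/400) = 7877/10000 ≈ 0.787700
step 8 [8y] zero: DF = P = 463/625 ≈ 0.740800

1 1 9583/10000
2 2 9407/10000
3 3 9309/10000
4 4 4483/5000
5 5 4301/5000
6 6 8289/10000
7 7 7877/10000
8 8 463/625
f(3y,4y) = ((9309/10000)/(4483/5000) − 1)/(1) = 343/8966 ≈ 3.8256%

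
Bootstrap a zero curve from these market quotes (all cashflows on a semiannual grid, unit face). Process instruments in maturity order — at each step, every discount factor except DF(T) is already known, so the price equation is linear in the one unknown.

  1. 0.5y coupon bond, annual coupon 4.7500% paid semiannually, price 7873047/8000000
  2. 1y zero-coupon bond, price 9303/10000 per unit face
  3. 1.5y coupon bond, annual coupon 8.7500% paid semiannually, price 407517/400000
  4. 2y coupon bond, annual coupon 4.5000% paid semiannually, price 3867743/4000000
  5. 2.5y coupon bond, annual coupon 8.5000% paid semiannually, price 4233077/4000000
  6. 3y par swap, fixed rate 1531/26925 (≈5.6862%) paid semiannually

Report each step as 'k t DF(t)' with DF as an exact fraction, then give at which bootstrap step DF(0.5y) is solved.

step 1 [0.5y] bond c/2=19/800: DF=(7873047/8000000 − 19/800·(0))/(1+19/800) = 9613/10000 ≈ 0.961300
step 2 [1y] zero: DF = P = 9303/10000 ≈ 0.930300
step 3 [1.5y] bond c/2=7/160: DF=(407517/400000 − 7/160·(0.961300+0.930300))/(1+7/160) = 1121/1250 ≈ 0.896800
step 4 [2y] bond c/2=9/400: DF=(3867743/4000000 − 9/400·(0.961300+0.930300+0.896800))/(1+9/400) = 8843/10000 ≈ 0.884300
step 5 [2.5y] bond c/2=17/400: DF=(4233077/4000000 − 17/400·(0.961300+0.930300+0.896800+0.884300))/(1+17/400) = 4327/5000 ≈ 0.865400
step 6 [3y] swap r/2=1531/53850: DF=(1 − 1531/53850·(0.961300+0.930300+0.896800+0.884300+0.865400))/(1+1531/53850) = 8469/10000 ≈ 0.846900

1 1/2 9613/10000
2 1 9303/10000
3 3/2 1121/1250
4 2 8843/10000
5 5/2 4327/5000
6 3 8469/10000
DF(0.5y) is solved at step 1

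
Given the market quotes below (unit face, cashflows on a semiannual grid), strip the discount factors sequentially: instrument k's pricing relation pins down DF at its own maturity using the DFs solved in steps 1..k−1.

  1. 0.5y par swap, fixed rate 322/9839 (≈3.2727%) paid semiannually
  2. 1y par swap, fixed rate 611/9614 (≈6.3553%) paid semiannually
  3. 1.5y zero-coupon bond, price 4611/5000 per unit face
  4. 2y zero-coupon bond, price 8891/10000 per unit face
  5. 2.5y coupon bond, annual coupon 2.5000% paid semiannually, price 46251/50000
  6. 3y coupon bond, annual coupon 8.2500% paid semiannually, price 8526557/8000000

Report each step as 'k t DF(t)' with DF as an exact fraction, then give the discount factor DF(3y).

step 1 [0.5y] swap r/2=161/9839: DF=(1 − 161/9839·(0))/(1+161/9839) = 9839/10000 ≈ 0.983900
step 2 [1y] swap r/2=611/19228: DF=(1 − 611/19228·(0.983900))/(1+611/19228) = 9389/10000 ≈ 0.938900
step 3 [1.5y] zero: DF = P = 4611/5000 ≈ 0.922200
step 4 [2y] zero: DF = P = 8891/10000 ≈ 0.889100
step 5 [2.5y] bond c/2=1/80: DF=(46251/50000 − 1/80·(0.983900+0.938900+0.922200+0.889100))/(1+1/80) = 347/400 ≈ 0.867500
step 6 [3y] bond c/2=33/800: DF=(8526557/8000000 − 33/800·(0.983900+0.938900+0.922200+0.889100+0.867500))/(1+33/800) = 8413/10000 ≈ 0.841300

1 1/2 9839/10000
2 1 9389/10000
3 3/2 4611/5000
4 2 8891/10000
5 5/2 347/400
6 3 8413/10000
DF(3y) = 8413/10000 ≈ 0.841300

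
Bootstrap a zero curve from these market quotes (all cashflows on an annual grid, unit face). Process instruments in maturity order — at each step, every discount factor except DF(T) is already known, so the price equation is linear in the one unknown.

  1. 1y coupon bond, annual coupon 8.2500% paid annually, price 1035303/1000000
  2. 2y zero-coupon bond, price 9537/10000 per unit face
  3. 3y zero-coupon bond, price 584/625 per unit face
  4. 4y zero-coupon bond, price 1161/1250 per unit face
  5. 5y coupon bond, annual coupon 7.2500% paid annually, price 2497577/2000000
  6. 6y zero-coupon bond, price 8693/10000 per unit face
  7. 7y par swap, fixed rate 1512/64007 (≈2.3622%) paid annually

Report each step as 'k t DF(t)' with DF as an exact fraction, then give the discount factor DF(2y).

1 1 2391/2500
2 2 9537/10000
3 3 584/625
4 4 1161/1250
5 5 9093/10000
6 6 8693/10000
7 7 1061/1250
DF(2y) = 9537/10000 ≈ 0.953700

step 1 [1y] bond c/1=33/400: DF=(1035303/1000000 − 33/400·(0))/(1+33/400) = 2391/2500 ≈ 0.956400
step 2 [2y] zero: DF = P = 9537/10000 ≈ 0.953700
step 3 [3y] zero: DF = P = 584/625 ≈ 0.934400
step 4 [4y] zero: DF = P = 1161/1250 ≈ 0.928800
step 5 [5y] bond c/1=29/400: DF=(2497577/2000000 − 29/400·(0.956400+0.953700+0.934400+0.928800))/(1+29/400) = 9093/10000 ≈ 0.909300
step 6 [6y] zero: DF = P = 8693/10000 ≈ 0.869300
step 7 [7y] swap r/1=1512/64007: DF=(1 − 1512/64007·(0.956400+0.953700+0.934400+0.928800+0.909300+0.869300))/(1+1512/64007) = 1061/1250 ≈ 0.848800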